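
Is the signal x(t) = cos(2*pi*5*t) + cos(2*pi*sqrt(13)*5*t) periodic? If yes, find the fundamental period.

f1 = 5 Hz, f2 = 5*sqrt(13) Hz
Ratio f2/f1 = sqrt(13), which is irrational.
Since the frequency ratio is irrational, no common period exists.
The signal is not periodic.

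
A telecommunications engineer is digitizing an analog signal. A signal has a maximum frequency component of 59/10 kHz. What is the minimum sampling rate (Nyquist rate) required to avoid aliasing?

By the Nyquist-Shannon sampling theorem,
the minimum sampling rate (Nyquist rate) must be at least 2 * f_max.
Nyquist rate = 2 * 59/10 kHz = 59/5 kHz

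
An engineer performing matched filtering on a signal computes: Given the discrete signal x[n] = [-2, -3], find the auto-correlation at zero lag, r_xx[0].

The auto-correlation at zero lag r_xx[0] equals the signal energy.
r_xx[0] = sum of x[n]^2 = (-2)^2 + (-3)^2
= 4 + 9 = 13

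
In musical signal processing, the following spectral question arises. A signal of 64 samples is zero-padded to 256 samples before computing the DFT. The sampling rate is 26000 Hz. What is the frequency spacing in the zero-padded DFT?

Original DFT: N = 64, resolution = f_s/N = 26000/64 = 1625/4 Hz
Zero-padded DFT: N = 256, resolution = f_s/N = 26000/256 = 1625/16 Hz
Zero-padding interpolates the spectrum (finer frequency grid)
but does NOT improve the true spectral resolution (ability to resolve close frequencies).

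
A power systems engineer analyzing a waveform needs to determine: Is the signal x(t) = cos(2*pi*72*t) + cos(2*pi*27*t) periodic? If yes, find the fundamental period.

f1 = 72 Hz, f2 = 27 Hz
Period T1 = 1/72, T2 = 1/27
Ratio T1/T2 = 27/72, which is rational.
The signal is periodic with fundamental period T = 1/GCD(72,27) = 1/9 s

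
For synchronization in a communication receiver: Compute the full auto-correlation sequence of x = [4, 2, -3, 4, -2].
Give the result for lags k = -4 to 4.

r_xx[k] = sum_m x[m]*x[m+k], indexed from 0, for k = -4 to 4:
  r_xx[-4] = x[4]*x[0] = -8
  r_xx[-3] = x[3]*x[0] + x[4]*x[1] = 12
  r_xx[-2] = x[2]*x[0] + x[3]*x[1] + x[4]*x[2] = 2
  r_xx[-1] = x[1]*x[0] + x[2]*x[1] + x[3]*x[2] + x[4]*x[3] = -18
  r_xx[0] = x[0]*x[0] + x[1]*x[1] + x[2]*x[2] + x[3]*x[3] + x[4]*x[4] = 49
  r_xx[1] = x[0]*x[1] + x[1]*x[2] + x[2]*x[3] + x[3]*x[4] = -18
  r_xx[2] = x[0]*x[2] + x[1]*x[3] + x[2]*x[4] = 2
  r_xx[3] = x[0]*x[3] + x[1]*x[4] = 12
  r_xx[4] = x[0]*x[4] = -8
r_xx = [-8, 12, 2, -18, 49, -18, 2, 12, -8]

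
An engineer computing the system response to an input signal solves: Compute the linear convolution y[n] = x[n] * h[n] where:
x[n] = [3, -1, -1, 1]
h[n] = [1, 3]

y[n] = sum_k x[k]*h[n-k]. Output length = len(x) + len(h) - 1 = 4 + 2 - 1 = 5.
y[0] = 3*1 = 3
y[1] = -1*1 + 3*3 = 8
y[2] = -1*1 + -1*3 = -4
y[3] = 1*1 + -1*3 = -2
y[4] = 1*3 = 3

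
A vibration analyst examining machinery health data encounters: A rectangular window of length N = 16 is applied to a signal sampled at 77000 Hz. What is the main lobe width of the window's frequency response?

For a rectangular window of length N,
the main lobe width in frequency is 2*f_s/N.
= 2*77000/16 = 9625 Hz
This determines the minimum frequency separation for resolving two sinusoids.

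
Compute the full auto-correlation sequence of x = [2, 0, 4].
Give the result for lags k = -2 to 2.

r_xx[k] = sum_m x[m]*x[m+k], indexed from 0, for k = -2 to 2:
  r_xx[-2] = x[2]*x[0] = 8
  r_xx[-1] = x[1]*x[0] + x[2]*x[1] = 0
  r_xx[0] = x[0]*x[0] + x[1]*x[1] + x[2]*x[2] = 20
  r_xx[1] = x[0]*x[1] + x[1]*x[2] = 0
  r_xx[2] = x[0]*x[2] = 8
r_xx = [8, 0, 20, 0, 8]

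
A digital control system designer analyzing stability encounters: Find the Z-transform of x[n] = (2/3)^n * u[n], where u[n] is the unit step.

The Z-transform of a^n * u[n] is z/(z-a) for |z| > |a|.
Here a = 2/3, so X(z) = z/(z - (2/3)) = 3z/(3z - 2)
ROC: |z| > 2/3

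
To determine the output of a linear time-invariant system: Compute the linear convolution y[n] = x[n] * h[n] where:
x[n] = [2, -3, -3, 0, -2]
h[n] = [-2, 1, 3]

y[n] = sum_k x[k]*h[n-k]. Output length = len(x) + len(h) - 1 = 5 + 3 - 1 = 7.
y[0] = 2*-2 = -4
y[1] = -3*-2 + 2*1 = 8
y[2] = -3*-2 + -3*1 + 2*3 = 9
y[3] = 0*-2 + -3*1 + -3*3 = -12
y[4] = -2*-2 + 0*1 + -3*3 = -5
y[5] = -2*1 + 0*3 = -2
y[6] = -2*3 = -6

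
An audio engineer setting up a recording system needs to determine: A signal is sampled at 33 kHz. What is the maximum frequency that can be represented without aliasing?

The maximum frequency that can be represented without aliasing
is the Nyquist frequency: f_max = f_s / 2 = 33 kHz / 2 = 33/2 kHz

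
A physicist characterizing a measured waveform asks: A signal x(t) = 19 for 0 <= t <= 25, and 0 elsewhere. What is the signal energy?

Energy = integral of |x(t)|^2 dt over the signal duration
= 19^2 * 25 = 361 * 25 = 9025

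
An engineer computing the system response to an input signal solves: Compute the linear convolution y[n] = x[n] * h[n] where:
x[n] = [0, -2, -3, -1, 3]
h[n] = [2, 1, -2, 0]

y[n] = sum_k x[k]*h[n-k]. Output length = len(x) + len(h) - 1 = 5 + 4 - 1 = 8.
y[0] = 0*2 = 0
y[1] = -2*2 + 0*1 = -4
y[2] = -3*2 + -2*1 + 0*-2 = -8
y[3] = -1*2 + -3*1 + -2*-2 + 0*0 = -1
y[4] = 3*2 + -1*1 + -3*-2 + -2*0 = 11
y[5] = 3*1 + -1*-2 + -3*0 = 5
y[6] = 3*-2 + -1*0 = -6
y[7] = 3*0 = 0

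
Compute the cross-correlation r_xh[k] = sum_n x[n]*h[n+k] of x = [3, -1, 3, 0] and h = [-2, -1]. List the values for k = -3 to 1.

Both sequences indexed from 0 and zero outside their support.
Lags with overlap: k = -3 to 1.
  r_xh[-3] = x[3]*h[0] = 0
  r_xh[-2] = x[2]*h[0] + x[3]*h[1] = -6
  r_xh[-1] = x[1]*h[0] + x[2]*h[1] = -1
  r_xh[0] = x[0]*h[0] + x[1]*h[1] = -5
  r_xh[1] = x[0]*h[1] = -3
r_xh = [0, -6, -1, -5, -3] (for k = -3, ..., 1)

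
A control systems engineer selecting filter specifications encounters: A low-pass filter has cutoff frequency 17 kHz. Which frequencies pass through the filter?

A low-pass filter passes all frequencies below the cutoff frequency 17 kHz and attenuates higher frequencies.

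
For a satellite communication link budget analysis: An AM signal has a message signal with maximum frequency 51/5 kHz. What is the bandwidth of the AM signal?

In AM (double-sideband), the bandwidth is twice the message frequency.
BW = 2 * f_m = 2 * 51/5 kHz = 102/5 kHz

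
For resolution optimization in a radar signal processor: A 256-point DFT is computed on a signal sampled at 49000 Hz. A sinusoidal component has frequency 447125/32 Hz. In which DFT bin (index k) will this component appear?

DFT frequency resolution = f_s/N = 49000/256 = 6125/32 Hz
Bin index k = f_signal / resolution = 447125/32 / 6125/32 = 73
The signal frequency 447125/32 Hz falls in DFT bin k = 73.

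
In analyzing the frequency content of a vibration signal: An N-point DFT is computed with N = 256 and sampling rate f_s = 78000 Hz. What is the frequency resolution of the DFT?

DFT frequency resolution = f_s / N
= 78000 / 256 = 4875/16 Hz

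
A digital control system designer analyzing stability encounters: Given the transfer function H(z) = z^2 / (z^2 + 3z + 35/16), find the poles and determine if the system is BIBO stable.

Poles are roots of the denominator: z^2 + 3z + 35/16 = 0.
Quadratic formula: z = [-(3) +/- sqrt((3)^2 - 4*(35/16))] / 2
Discriminant = 9 - 35/4 = 1/4; sqrt = 1/2.
z = (-3 +/- 1/2) / 2 => z = -5/4 or z = -7/4.
|p1| = 7/4, |p2| = 5/4.
For BIBO stability, all poles must lie inside the unit circle (|p| < 1).
System is UNSTABLE since at least one |p| >= 1.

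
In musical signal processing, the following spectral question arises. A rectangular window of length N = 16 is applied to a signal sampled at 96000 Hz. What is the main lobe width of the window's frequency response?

For a rectangular window of length N,
the main lobe width in frequency is 2*f_s/N.
= 2*96000/16 = 12000 Hz
This determines the minimum frequency separation for resolving two sinusoids.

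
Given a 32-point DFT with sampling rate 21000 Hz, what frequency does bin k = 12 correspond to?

The frequency of DFT bin k is: f_k = k * f_s / N
f_12 = 12 * 21000 / 32 = 7875 Hz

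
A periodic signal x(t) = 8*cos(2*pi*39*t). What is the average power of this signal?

Average power of A*cos(wt) is A^2/2.
P = 8^2 / 2 = 64/2 = 32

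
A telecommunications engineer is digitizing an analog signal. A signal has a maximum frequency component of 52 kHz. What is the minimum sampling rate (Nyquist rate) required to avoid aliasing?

By the Nyquist-Shannon sampling theorem,
the minimum sampling rate (Nyquist rate) must be at least 2 * f_max.
Nyquist rate = 2 * 52 kHz = 104 kHz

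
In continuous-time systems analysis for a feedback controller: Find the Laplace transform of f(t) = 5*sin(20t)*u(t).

Standard pair: sin(wt)*u(t) <-> w/(s^2+w^2)
With w = 20: L{5*sin(20t)*u(t)} = 100/(s^2+400)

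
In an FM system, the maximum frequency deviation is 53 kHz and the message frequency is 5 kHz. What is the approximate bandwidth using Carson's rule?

Carson's rule: BW = 2*(delta_f + f_m)
= 2*(53 + 5) kHz = 116 kHz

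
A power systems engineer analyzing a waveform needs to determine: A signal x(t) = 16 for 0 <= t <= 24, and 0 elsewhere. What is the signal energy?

Energy = integral of |x(t)|^2 dt over the signal duration
= 16^2 * 24 = 256 * 24 = 6144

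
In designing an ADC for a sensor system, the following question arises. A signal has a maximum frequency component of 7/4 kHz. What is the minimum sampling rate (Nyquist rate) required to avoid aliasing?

By the Nyquist-Shannon sampling theorem,
the minimum sampling rate (Nyquist rate) must be at least 2 * f_max.
Nyquist rate = 2 * 7/4 kHz = 7/2 kHz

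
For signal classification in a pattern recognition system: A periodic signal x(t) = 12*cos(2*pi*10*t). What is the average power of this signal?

Average power of A*cos(wt) is A^2/2.
P = 12^2 / 2 = 144/2 = 72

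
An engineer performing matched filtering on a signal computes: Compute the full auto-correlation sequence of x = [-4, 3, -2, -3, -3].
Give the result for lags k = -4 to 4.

r_xx[k] = sum_m x[m]*x[m+k], indexed from 0, for k = -4 to 4:
  r_xx[-4] = x[4]*x[0] = 12
  r_xx[-3] = x[3]*x[0] + x[4]*x[1] = 3
  r_xx[-2] = x[2]*x[0] + x[3]*x[1] + x[4]*x[2] = 5
  r_xx[-1] = x[1]*x[0] + x[2]*x[1] + x[3]*x[2] + x[4]*x[3] = -3
  r_xx[0] = x[0]*x[0] + x[1]*x[1] + x[2]*x[2] + x[3]*x[3] + x[4]*x[4] = 47
  r_xx[1] = x[0]*x[1] + x[1]*x[2] + x[2]*x[3] + x[3]*x[4] = -3
  r_xx[2] = x[0]*x[2] + x[1]*x[3] + x[2]*x[4] = 5
  r_xx[3] = x[0]*x[3] + x[1]*x[4] = 3
  r_xx[4] = x[0]*x[4] = 12
r_xx = [12, 3, 5, -3, 47, -3, 5, 3, 12]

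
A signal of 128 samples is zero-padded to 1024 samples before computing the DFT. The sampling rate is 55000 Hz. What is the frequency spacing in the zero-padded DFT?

Original DFT: N = 128, resolution = f_s/N = 55000/128 = 6875/16 Hz
Zero-padded DFT: N = 1024, resolution = f_s/N = 55000/1024 = 6875/128 Hz
Zero-padding interpolates the spectrum (finer frequency grid)
but does NOT improve the true spectral resolution (ability to resolve close frequencies).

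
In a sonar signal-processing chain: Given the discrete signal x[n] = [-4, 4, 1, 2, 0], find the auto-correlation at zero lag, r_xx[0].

The auto-correlation at zero lag r_xx[0] equals the signal energy.
r_xx[0] = sum of x[n]^2 = (-4)^2 + 4^2 + 1^2 + 2^2 + 0^2
= 16 + 16 + 1 + 4 + 0 = 37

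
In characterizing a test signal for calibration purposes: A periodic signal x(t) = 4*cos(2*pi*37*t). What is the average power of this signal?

Average power of A*cos(wt) is A^2/2.
P = 4^2 / 2 = 16/2 = 8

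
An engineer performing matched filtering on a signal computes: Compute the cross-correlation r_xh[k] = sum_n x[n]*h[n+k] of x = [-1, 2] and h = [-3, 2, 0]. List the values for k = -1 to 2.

Both sequences indexed from 0 and zero outside their support.
Lags with overlap: k = -1 to 2.
  r_xh[-1] = x[1]*h[0] = -6
  r_xh[0] = x[0]*h[0] + x[1]*h[1] = 7
  r_xh[1] = x[0]*h[1] + x[1]*h[2] = -2
  r_xh[2] = x[0]*h[2] = 0
r_xh = [-6, 7, -2, 0] (for k = -1, ..., 2)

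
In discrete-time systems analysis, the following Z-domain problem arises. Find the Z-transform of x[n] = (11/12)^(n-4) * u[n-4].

Time-shifting property: if X(z) = Z{x[n]}, then Z{x[n-d]} = z^(-d) * X(z)
X(z) = z/(z - 11/12) for x[n] = (11/12)^n * u[n]
Z{x[n-4]} = z^(-4) * z/(z - 11/12) = z^(-3)/(z - 11/12)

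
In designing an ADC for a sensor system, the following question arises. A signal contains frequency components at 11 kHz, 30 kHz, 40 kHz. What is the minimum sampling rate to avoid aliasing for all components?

The highest frequency component is f_max = 40 kHz.
Nyquist rate = 2 * f_max = 2 * 40 kHz = 80 kHz.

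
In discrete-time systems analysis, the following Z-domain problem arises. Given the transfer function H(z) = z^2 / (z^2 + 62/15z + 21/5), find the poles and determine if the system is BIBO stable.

Poles are roots of the denominator: z^2 + 62/15z + 21/5 = 0.
Quadratic formula: z = [-(62/15) +/- sqrt((62/15)^2 - 4*(21/5))] / 2
Discriminant = 3844/225 - 84/5 = 64/225; sqrt = 8/15.
z = (-62/15 +/- 8/15) / 2 => z = -9/5 or z = -7/3.
|p1| = 7/3, |p2| = 9/5.
For BIBO stability, all poles must lie inside the unit circle (|p| < 1).
System is UNSTABLE since at least one |p| >= 1.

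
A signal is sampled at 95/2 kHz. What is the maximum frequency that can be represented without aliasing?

The maximum frequency that can be represented without aliasing
is the Nyquist frequency: f_max = f_s / 2 = 95/2 kHz / 2 = 95/4 kHz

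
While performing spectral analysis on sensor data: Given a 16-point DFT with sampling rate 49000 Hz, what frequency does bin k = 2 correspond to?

The frequency of DFT bin k is: f_k = k * f_s / N
f_2 = 2 * 49000 / 16 = 6125 Hz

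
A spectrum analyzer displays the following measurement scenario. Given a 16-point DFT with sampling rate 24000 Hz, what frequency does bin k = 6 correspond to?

The frequency of DFT bin k is: f_k = k * f_s / N
f_6 = 6 * 24000 / 16 = 9000 Hz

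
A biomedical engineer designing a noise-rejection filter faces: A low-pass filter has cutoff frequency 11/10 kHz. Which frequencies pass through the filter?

A low-pass filter passes all frequencies below the cutoff frequency 11/10 kHz and attenuates higher frequencies.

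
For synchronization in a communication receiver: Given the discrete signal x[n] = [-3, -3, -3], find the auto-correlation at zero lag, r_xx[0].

The auto-correlation at zero lag r_xx[0] equals the signal energy.
r_xx[0] = sum of x[n]^2 = (-3)^2 + (-3)^2 + (-3)^2
= 9 + 9 + 9 = 27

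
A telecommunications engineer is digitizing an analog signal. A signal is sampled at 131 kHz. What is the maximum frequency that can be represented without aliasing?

The maximum frequency that can be represented without aliasing
is the Nyquist frequency: f_max = f_s / 2 = 131 kHz / 2 = 131/2 kHz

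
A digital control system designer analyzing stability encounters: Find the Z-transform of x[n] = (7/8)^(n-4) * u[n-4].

Time-shifting property: if X(z) = Z{x[n]}, then Z{x[n-d]} = z^(-d) * X(z)
X(z) = z/(z - 7/8) for x[n] = (7/8)^n * u[n]
Z{x[n-4]} = z^(-4) * z/(z - 7/8) = z^(-3)/(z - 7/8)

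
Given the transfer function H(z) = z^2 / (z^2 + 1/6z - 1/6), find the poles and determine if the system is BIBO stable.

Poles are roots of the denominator: z^2 + 1/6z - 1/6 = 0.
Quadratic formula: z = [-(1/6) +/- sqrt((1/6)^2 - 4*(-1/6))] / 2
Discriminant = 1/36 + 2/3 = 25/36; sqrt = 5/6.
z = (-1/6 +/- 5/6) / 2 => z = 1/3 or z = -1/2.
|p1| = 1/2, |p2| = 1/3.
For BIBO stability, all poles must lie inside the unit circle (|p| < 1).
System is STABLE since both |p| < 1.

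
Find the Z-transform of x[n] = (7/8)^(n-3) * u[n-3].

Time-shifting property: if X(z) = Z{x[n]}, then Z{x[n-d]} = z^(-d) * X(z)
X(z) = z/(z - 7/8) for x[n] = (7/8)^n * u[n]
Z{x[n-3]} = z^(-3) * z/(z - 7/8) = z^(-2)/(z - 7/8)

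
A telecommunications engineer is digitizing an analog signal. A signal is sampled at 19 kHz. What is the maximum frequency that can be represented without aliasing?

The maximum frequency that can be represented without aliasing
is the Nyquist frequency: f_max = f_s / 2 = 19 kHz / 2 = 19/2 kHz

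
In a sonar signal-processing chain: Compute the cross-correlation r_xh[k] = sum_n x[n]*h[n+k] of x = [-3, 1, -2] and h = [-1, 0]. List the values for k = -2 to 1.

Both sequences indexed from 0 and zero outside their support.
Lags with overlap: k = -2 to 1.
  r_xh[-2] = x[2]*h[0] = 2
  r_xh[-1] = x[1]*h[0] + x[2]*h[1] = -1
  r_xh[0] = x[0]*h[0] + x[1]*h[1] = 3
  r_xh[1] = x[0]*h[1] = 0
r_xh = [2, -1, 3, 0] (for k = -2, ..., 1)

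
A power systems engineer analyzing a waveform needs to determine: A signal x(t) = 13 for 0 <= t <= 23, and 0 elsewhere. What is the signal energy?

Energy = integral of |x(t)|^2 dt over the signal duration
= 13^2 * 23 = 169 * 23 = 3887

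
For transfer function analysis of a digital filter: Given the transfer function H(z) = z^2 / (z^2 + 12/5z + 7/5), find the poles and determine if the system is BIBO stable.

Poles are roots of the denominator: z^2 + 12/5z + 7/5 = 0.
Quadratic formula: z = [-(12/5) +/- sqrt((12/5)^2 - 4*(7/5))] / 2
Discriminant = 144/25 - 28/5 = 4/25; sqrt = 2/5.
z = (-12/5 +/- 2/5) / 2 => z = -1 or z = -7/5.
|p1| = 1, |p2| = 7/5.
For BIBO stability, all poles must lie inside the unit circle (|p| < 1).
System is UNSTABLE since at least one |p| >= 1.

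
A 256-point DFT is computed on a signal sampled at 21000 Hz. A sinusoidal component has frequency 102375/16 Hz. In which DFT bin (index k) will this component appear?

DFT frequency resolution = f_s/N = 21000/256 = 2625/32 Hz
Bin index k = f_signal / resolution = 102375/16 / 2625/32 = 78
The signal frequency 102375/16 Hz falls in DFT bin k = 78.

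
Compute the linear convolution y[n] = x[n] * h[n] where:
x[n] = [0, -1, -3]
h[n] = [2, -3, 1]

y[n] = sum_k x[k]*h[n-k]. Output length = len(x) + len(h) - 1 = 3 + 3 - 1 = 5.
y[0] = 0*2 = 0
y[1] = -1*2 + 0*-3 = -2
y[2] = -3*2 + -1*-3 + 0*1 = -3
y[3] = -3*-3 + -1*1 = 8
y[4] = -3*1 = -3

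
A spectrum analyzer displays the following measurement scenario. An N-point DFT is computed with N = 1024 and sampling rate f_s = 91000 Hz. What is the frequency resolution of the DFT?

DFT frequency resolution = f_s / N
= 91000 / 1024 = 11375/128 Hz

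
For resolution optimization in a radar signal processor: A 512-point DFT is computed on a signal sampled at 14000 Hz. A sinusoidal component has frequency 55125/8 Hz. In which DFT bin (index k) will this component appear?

DFT frequency resolution = f_s/N = 14000/512 = 875/32 Hz
Bin index k = f_signal / resolution = 55125/8 / 875/32 = 252
The signal frequency 55125/8 Hz falls in DFT bin k = 252.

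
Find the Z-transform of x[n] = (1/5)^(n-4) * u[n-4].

Time-shifting property: if X(z) = Z{x[n]}, then Z{x[n-d]} = z^(-d) * X(z)
X(z) = z/(z - 1/5) for x[n] = (1/5)^n * u[n]
Z{x[n-4]} = z^(-4) * z/(z - 1/5) = z^(-3)/(z - 1/5)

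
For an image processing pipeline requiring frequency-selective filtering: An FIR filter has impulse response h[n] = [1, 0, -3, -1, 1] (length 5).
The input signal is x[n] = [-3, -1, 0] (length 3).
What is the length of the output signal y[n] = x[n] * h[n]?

For linear convolution, the output length is:
len(y) = len(x) + len(h) - 1 = 3 + 5 - 1 = 7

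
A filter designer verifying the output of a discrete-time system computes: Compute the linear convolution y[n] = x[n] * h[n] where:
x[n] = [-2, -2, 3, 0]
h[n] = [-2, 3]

y[n] = sum_k x[k]*h[n-k]. Output length = len(x) + len(h) - 1 = 4 + 2 - 1 = 5.
y[0] = -2*-2 = 4
y[1] = -2*-2 + -2*3 = -2
y[2] = 3*-2 + -2*3 = -12
y[3] = 0*-2 + 3*3 = 9
y[4] = 0*3 = 0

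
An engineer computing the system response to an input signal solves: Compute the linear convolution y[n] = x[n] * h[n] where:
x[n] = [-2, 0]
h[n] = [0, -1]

y[n] = sum_k x[k]*h[n-k]. Output length = len(x) + len(h) - 1 = 2 + 2 - 1 = 3.
y[0] = -2*0 = 0
y[1] = 0*0 + -2*-1 = 2
y[2] = 0*-1 = 0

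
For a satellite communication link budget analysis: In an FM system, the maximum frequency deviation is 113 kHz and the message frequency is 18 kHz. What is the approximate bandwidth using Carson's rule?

Carson's rule: BW = 2*(delta_f + f_m)
= 2*(113 + 18) kHz = 262 kHz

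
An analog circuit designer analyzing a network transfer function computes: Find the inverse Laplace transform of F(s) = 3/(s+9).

Standard pair: k/(s+a) <-> k*e^(-at)*u(t)
With k=3, a=9: f(t) = 3*e^(-9t)*u(t)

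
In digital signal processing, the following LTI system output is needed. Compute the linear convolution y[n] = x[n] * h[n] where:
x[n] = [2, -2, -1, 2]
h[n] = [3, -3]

y[n] = sum_k x[k]*h[n-k]. Output length = len(x) + len(h) - 1 = 4 + 2 - 1 = 5.
y[0] = 2*3 = 6
y[1] = -2*3 + 2*-3 = -12
y[2] = -1*3 + -2*-3 = 3
y[3] = 2*3 + -1*-3 = 9
y[4] = 2*-3 = -6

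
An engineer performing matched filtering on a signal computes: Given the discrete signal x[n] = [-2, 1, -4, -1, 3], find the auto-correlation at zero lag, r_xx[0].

The auto-correlation at zero lag r_xx[0] equals the signal energy.
r_xx[0] = sum of x[n]^2 = (-2)^2 + 1^2 + (-4)^2 + (-1)^2 + 3^2
= 4 + 1 + 16 + 1 + 9 = 31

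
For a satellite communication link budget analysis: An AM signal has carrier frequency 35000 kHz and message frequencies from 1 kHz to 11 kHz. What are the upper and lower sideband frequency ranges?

Upper sideband (USB) = fc + [fm_low, fm_high] = 35000 + [1, 11] = [35001, 35011] kHz
Lower sideband (LSB) = fc - [fm_high, fm_low] = 35000 - [11, 1] = [34989, 34999] kHz
Total occupied spectrum: 34989 kHz to 35011 kHz (plus carrier at 35000 kHz)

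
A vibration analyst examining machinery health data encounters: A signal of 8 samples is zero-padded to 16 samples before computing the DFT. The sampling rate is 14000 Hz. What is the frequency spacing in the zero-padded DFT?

Original DFT: N = 8, resolution = f_s/N = 14000/8 = 1750 Hz
Zero-padded DFT: N = 16, resolution = f_s/N = 14000/16 = 875 Hz
Zero-padding interpolates the spectrum (finer frequency grid)
but does NOT improve the true spectral resolution (ability to resolve close frequencies).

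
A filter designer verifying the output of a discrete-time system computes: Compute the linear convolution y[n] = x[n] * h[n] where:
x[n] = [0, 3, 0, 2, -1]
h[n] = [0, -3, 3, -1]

y[n] = sum_k x[k]*h[n-k]. Output length = len(x) + len(h) - 1 = 5 + 4 - 1 = 8.
y[0] = 0*0 = 0
y[1] = 3*0 + 0*-3 = 0
y[2] = 0*0 + 3*-3 + 0*3 = -9
y[3] = 2*0 + 0*-3 + 3*3 + 0*-1 = 9
y[4] = -1*0 + 2*-3 + 0*3 + 3*-1 = -9
y[5] = -1*-3 + 2*3 + 0*-1 = 9
y[6] = -1*3 + 2*-1 = -5
y[7] = -1*-1 = 1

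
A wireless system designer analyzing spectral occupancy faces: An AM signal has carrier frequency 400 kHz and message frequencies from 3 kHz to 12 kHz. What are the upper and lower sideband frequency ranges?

Upper sideband (USB) = fc + [fm_low, fm_high] = 400 + [3, 12] = [403, 412] kHz
Lower sideband (LSB) = fc - [fm_high, fm_low] = 400 - [12, 3] = [388, 397] kHz
Total occupied spectrum: 388 kHz to 412 kHz (plus carrier at 400 kHz)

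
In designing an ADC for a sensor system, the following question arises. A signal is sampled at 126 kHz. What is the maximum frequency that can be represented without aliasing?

The maximum frequency that can be represented without aliasing
is the Nyquist frequency: f_max = f_s / 2 = 126 kHz / 2 = 63 kHz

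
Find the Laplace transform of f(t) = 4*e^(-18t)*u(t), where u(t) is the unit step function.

Standard Laplace transform pair:
e^(-at)*u(t) <-> 1/(s+a)
With a = 18: L{4*e^(-18t)*u(t)} = 4/(s+18), ROC: Re(s) > -18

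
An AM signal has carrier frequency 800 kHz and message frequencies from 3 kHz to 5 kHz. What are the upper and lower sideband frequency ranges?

Upper sideband (USB) = fc + [fm_low, fm_high] = 800 + [3, 5] = [803, 805] kHz
Lower sideband (LSB) = fc - [fm_high, fm_low] = 800 - [5, 3] = [795, 797] kHz
Total occupied spectrum: 795 kHz to 805 kHz (plus carrier at 800 kHz)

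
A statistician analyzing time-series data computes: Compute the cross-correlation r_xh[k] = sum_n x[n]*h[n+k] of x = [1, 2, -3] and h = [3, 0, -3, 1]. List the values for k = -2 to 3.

Both sequences indexed from 0 and zero outside their support.
Lags with overlap: k = -2 to 3.
  r_xh[-2] = x[2]*h[0] = -9
  r_xh[-1] = x[1]*h[0] + x[2]*h[1] = 6
  r_xh[0] = x[0]*h[0] + x[1]*h[1] + x[2]*h[2] = 12
  r_xh[1] = x[0]*h[1] + x[1]*h[2] + x[2]*h[3] = -9
  r_xh[2] = x[0]*h[2] + x[1]*h[3] = -1
  r_xh[3] = x[0]*h[3] = 1
r_xh = [-9, 6, 12, -9, -1, 1] (for k = -2, ..., 3)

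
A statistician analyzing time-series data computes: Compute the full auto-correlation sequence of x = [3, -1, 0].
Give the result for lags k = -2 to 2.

r_xx[k] = sum_m x[m]*x[m+k], indexed from 0, for k = -2 to 2:
  r_xx[-2] = x[2]*x[0] = 0
  r_xx[-1] = x[1]*x[0] + x[2]*x[1] = -3
  r_xx[0] = x[0]*x[0] + x[1]*x[1] + x[2]*x[2] = 10
  r_xx[1] = x[0]*x[1] + x[1]*x[2] = -3
  r_xx[2] = x[0]*x[2] = 0
r_xx = [0, -3, 10, -3, 0]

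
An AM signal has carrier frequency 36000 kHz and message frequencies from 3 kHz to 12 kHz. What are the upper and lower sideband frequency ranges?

Upper sideband (USB) = fc + [fm_low, fm_high] = 36000 + [3, 12] = [36003, 36012] kHz
Lower sideband (LSB) = fc - [fm_high, fm_low] = 36000 - [12, 3] = [35988, 35997] kHz
Total occupied spectrum: 35988 kHz to 36012 kHz (plus carrier at 36000 kHz)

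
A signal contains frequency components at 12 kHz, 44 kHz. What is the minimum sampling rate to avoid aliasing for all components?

The highest frequency component is f_max = 44 kHz.
Nyquist rate = 2 * f_max = 2 * 44 kHz = 88 kHz.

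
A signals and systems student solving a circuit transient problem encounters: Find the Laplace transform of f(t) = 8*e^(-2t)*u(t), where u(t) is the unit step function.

Standard Laplace transform pair:
e^(-at)*u(t) <-> 1/(s+a)
With a = 2: L{8*e^(-2t)*u(t)} = 8/(s+2), ROC: Re(s) > -2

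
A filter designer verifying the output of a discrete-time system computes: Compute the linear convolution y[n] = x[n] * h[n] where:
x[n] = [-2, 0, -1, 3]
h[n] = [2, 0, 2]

y[n] = sum_k x[k]*h[n-k]. Output length = len(x) + len(h) - 1 = 4 + 3 - 1 = 6.
y[0] = -2*2 = -4
y[1] = 0*2 + -2*0 = 0
y[2] = -1*2 + 0*0 + -2*2 = -6
y[3] = 3*2 + -1*0 + 0*2 = 6
y[4] = 3*0 + -1*2 = -2
y[5] = 3*2 = 6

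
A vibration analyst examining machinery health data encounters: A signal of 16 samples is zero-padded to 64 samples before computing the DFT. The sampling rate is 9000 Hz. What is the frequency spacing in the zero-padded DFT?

Original DFT: N = 16, resolution = f_s/N = 9000/16 = 1125/2 Hz
Zero-padded DFT: N = 64, resolution = f_s/N = 9000/64 = 1125/8 Hz
Zero-padding interpolates the spectrum (finer frequency grid)
but does NOT improve the true spectral resolution (ability to resolve close frequencies).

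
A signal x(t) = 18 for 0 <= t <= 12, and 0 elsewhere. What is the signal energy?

Energy = integral of |x(t)|^2 dt over the signal duration
= 18^2 * 12 = 324 * 12 = 3888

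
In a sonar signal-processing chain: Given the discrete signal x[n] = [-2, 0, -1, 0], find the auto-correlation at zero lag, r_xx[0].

The auto-correlation at zero lag r_xx[0] equals the signal energy.
r_xx[0] = sum of x[n]^2 = (-2)^2 + 0^2 + (-1)^2 + 0^2
= 4 + 0 + 1 + 0 = 5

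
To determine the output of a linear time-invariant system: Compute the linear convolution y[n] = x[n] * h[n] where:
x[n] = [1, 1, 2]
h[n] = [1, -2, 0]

y[n] = sum_k x[k]*h[n-k]. Output length = len(x) + len(h) - 1 = 3 + 3 - 1 = 5.
y[0] = 1*1 = 1
y[1] = 1*1 + 1*-2 = -1
y[2] = 2*1 + 1*-2 + 1*0 = 0
y[3] = 2*-2 + 1*0 = -4
y[4] = 2*0 = 0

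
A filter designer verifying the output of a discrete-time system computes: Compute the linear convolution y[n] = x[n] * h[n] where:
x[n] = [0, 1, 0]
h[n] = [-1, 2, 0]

y[n] = sum_k x[k]*h[n-k]. Output length = len(x) + len(h) - 1 = 3 + 3 - 1 = 5.
y[0] = 0*-1 = 0
y[1] = 1*-1 + 0*2 = -1
y[2] = 0*-1 + 1*2 + 0*0 = 2
y[3] = 0*2 + 1*0 = 0
y[4] = 0*0 = 0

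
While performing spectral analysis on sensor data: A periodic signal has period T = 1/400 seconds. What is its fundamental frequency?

The fundamental frequency is the reciprocal of the period.
f = 1/T = 1/(1/400) = 400 Hz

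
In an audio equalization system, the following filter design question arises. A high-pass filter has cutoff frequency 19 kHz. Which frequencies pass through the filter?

A high-pass filter passes all frequencies above the cutoff frequency 19 kHz and attenuates lower frequencies.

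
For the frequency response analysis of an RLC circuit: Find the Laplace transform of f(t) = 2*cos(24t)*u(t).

Standard pair: cos(wt)*u(t) <-> s/(s^2+w^2)
With w = 24: L{2*cos(24t)*u(t)} = 2s/(s^2+576)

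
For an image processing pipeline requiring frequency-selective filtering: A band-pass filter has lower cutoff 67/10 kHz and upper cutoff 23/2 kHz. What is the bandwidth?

Bandwidth = f_high - f_low
= 23/2 kHz - 67/10 kHz = 24/5 kHz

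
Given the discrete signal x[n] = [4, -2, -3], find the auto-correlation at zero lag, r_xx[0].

The auto-correlation at zero lag r_xx[0] equals the signal energy.
r_xx[0] = sum of x[n]^2 = 4^2 + (-2)^2 + (-3)^2
= 16 + 4 + 9 = 29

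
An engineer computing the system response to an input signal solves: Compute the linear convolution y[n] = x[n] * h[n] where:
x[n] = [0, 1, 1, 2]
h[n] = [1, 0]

y[n] = sum_k x[k]*h[n-k]. Output length = len(x) + len(h) - 1 = 4 + 2 - 1 = 5.
y[0] = 0*1 = 0
y[1] = 1*1 + 0*0 = 1
y[2] = 1*1 + 1*0 = 1
y[3] = 2*1 + 1*0 = 2
y[4] = 2*0 = 0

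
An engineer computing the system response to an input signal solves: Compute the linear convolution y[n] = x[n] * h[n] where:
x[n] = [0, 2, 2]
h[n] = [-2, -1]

y[n] = sum_k x[k]*h[n-k]. Output length = len(x) + len(h) - 1 = 3 + 2 - 1 = 4.
y[0] = 0*-2 = 0
y[1] = 2*-2 + 0*-1 = -4
y[2] = 2*-2 + 2*-1 = -6
y[3] = 2*-1 = -2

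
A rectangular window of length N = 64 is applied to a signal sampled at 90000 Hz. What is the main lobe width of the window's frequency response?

For a rectangular window of length N,
the main lobe width in frequency is 2*f_s/N.
= 2*90000/64 = 5625/2 Hz
This determines the minimum frequency separation for resolving two sinusoids.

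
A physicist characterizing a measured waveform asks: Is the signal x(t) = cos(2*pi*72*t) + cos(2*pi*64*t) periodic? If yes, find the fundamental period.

f1 = 72 Hz, f2 = 64 Hz
Period T1 = 1/72, T2 = 1/64
Ratio T1/T2 = 64/72, which is rational.
The signal is periodic with fundamental period T = 1/GCD(72,64) = 1/8 s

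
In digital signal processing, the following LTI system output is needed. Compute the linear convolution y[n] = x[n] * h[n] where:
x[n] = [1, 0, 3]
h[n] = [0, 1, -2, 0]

y[n] = sum_k x[k]*h[n-k]. Output length = len(x) + len(h) - 1 = 3 + 4 - 1 = 6.
y[0] = 1*0 = 0
y[1] = 0*0 + 1*1 = 1
y[2] = 3*0 + 0*1 + 1*-2 = -2
y[3] = 3*1 + 0*-2 + 1*0 = 3
y[4] = 3*-2 + 0*0 = -6
y[5] = 3*0 = 0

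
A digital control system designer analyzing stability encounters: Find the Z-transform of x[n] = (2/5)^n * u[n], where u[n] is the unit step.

The Z-transform of a^n * u[n] is z/(z-a) for |z| > |a|.
Here a = 2/5, so X(z) = z/(z - (2/5)) = 5z/(5z - 2)
ROC: |z| > 2/5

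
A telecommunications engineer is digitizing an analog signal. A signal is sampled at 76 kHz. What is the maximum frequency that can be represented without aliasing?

The maximum frequency that can be represented without aliasing
is the Nyquist frequency: f_max = f_s / 2 = 76 kHz / 2 = 38 kHz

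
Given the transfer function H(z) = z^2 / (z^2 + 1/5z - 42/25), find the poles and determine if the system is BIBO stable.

Poles are roots of the denominator: z^2 + 1/5z - 42/25 = 0.
Quadratic formula: z = [-(1/5) +/- sqrt((1/5)^2 - 4*(-42/25))] / 2
Discriminant = 1/25 + 168/25 = 169/25; sqrt = 13/5.
z = (-1/5 +/- 13/5) / 2 => z = 6/5 or z = -7/5.
|p1| = 6/5, |p2| = 7/5.
For BIBO stability, all poles must lie inside the unit circle (|p| < 1).
System is UNSTABLE since at least one |p| >= 1.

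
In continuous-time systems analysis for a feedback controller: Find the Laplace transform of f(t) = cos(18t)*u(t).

Standard pair: cos(wt)*u(t) <-> s/(s^2+w^2)
With w = 18: L{cos(18t)*u(t)} = s/(s^2+324)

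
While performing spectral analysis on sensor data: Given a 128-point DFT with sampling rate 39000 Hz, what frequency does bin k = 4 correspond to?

The frequency of DFT bin k is: f_k = k * f_s / N
f_4 = 4 * 39000 / 128 = 4875/4 Hz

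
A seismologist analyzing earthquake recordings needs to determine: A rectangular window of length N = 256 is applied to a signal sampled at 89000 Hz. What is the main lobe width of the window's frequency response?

For a rectangular window of length N,
the main lobe width in frequency is 2*f_s/N.
= 2*89000/256 = 11125/16 Hz
This determines the minimum frequency separation for resolving two sinusoids.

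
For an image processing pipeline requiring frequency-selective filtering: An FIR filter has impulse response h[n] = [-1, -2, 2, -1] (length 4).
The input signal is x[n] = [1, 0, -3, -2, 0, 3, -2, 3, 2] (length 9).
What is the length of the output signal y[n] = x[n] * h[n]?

For linear convolution, the output length is:
len(y) = len(x) + len(h) - 1 = 9 + 4 - 1 = 12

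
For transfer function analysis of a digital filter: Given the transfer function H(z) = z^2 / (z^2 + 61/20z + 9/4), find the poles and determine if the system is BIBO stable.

Poles are roots of the denominator: z^2 + 61/20z + 9/4 = 0.
Quadratic formula: z = [-(61/20) +/- sqrt((61/20)^2 - 4*(9/4))] / 2
Discriminant = 3721/400 - 9 = 121/400; sqrt = 11/20.
z = (-61/20 +/- 11/20) / 2 => z = -5/4 or z = -9/5.
|p1| = 5/4, |p2| = 9/5.
For BIBO stability, all poles must lie inside the unit circle (|p| < 1).
System is UNSTABLE since at least one |p| >= 1.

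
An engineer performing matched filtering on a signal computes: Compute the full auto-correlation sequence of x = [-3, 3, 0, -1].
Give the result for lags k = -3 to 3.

r_xx[k] = sum_m x[m]*x[m+k], indexed from 0, for k = -3 to 3:
  r_xx[-3] = x[3]*x[0] = 3
  r_xx[-2] = x[2]*x[0] + x[3]*x[1] = -3
  r_xx[-1] = x[1]*x[0] + x[2]*x[1] + x[3]*x[2] = -9
  r_xx[0] = x[0]*x[0] + x[1]*x[1] + x[2]*x[2] + x[3]*x[3] = 19
  r_xx[1] = x[0]*x[1] + x[1]*x[2] + x[2]*x[3] = -9
  r_xx[2] = x[0]*x[2] + x[1]*x[3] = -3
  r_xx[3] = x[0]*x[3] = 3
r_xx = [3, -3, -9, 19, -9, -3, 3]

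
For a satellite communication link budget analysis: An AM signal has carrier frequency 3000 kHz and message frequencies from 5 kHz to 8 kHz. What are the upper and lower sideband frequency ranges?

Upper sideband (USB) = fc + [fm_low, fm_high] = 3000 + [5, 8] = [3005, 3008] kHz
Lower sideband (LSB) = fc - [fm_high, fm_low] = 3000 - [8, 5] = [2992, 2995] kHz
Total occupied spectrum: 2992 kHz to 3008 kHz (plus carrier at 3000 kHz)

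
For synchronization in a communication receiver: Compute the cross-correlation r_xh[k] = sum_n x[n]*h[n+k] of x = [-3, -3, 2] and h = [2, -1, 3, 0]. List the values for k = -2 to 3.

Both sequences indexed from 0 and zero outside their support.
Lags with overlap: k = -2 to 3.
  r_xh[-2] = x[2]*h[0] = 4
  r_xh[-1] = x[1]*h[0] + x[2]*h[1] = -8
  r_xh[0] = x[0]*h[0] + x[1]*h[1] + x[2]*h[2] = 3
  r_xh[1] = x[0]*h[1] + x[1]*h[2] + x[2]*h[3] = -6
  r_xh[2] = x[0]*h[2] + x[1]*h[3] = -9
  r_xh[3] = x[0]*h[3] = 0
r_xh = [4, -8, 3, -6, -9, 0] (for k = -2, ..., 3)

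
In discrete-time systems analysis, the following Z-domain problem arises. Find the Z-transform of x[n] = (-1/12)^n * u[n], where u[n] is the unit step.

The Z-transform of a^n * u[n] is z/(z-a) for |z| > |a|.
Here a = -1/12, so X(z) = z/(z - (-1/12)) = 12z/(12z + 1)
ROC: |z| > 1/12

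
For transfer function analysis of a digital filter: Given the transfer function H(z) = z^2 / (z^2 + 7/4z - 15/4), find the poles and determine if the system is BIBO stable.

Poles are roots of the denominator: z^2 + 7/4z - 15/4 = 0.
Quadratic formula: z = [-(7/4) +/- sqrt((7/4)^2 - 4*(-15/4))] / 2
Discriminant = 49/16 + 15 = 289/16; sqrt = 17/4.
z = (-7/4 +/- 17/4) / 2 => z = 5/4 or z = -3.
|p1| = 5/4, |p2| = 3.
For BIBO stability, all poles must lie inside the unit circle (|p| < 1).
System is UNSTABLE since at least one |p| >= 1.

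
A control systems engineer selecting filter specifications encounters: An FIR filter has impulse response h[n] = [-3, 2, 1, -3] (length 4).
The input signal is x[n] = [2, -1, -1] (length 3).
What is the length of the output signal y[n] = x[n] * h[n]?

For linear convolution, the output length is:
len(y) = len(x) + len(h) - 1 = 3 + 4 - 1 = 6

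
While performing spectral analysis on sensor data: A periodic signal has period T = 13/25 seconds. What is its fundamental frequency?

The fundamental frequency is the reciprocal of the period.
f = 1/T = 1/(13/25) = 25/13 Hz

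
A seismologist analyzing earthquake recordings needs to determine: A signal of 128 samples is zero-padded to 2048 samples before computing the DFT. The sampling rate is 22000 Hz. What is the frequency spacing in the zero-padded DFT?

Original DFT: N = 128, resolution = f_s/N = 22000/128 = 1375/8 Hz
Zero-padded DFT: N = 2048, resolution = f_s/N = 22000/2048 = 1375/128 Hz
Zero-padding interpolates the spectrum (finer frequency grid)
but does NOT improve the true spectral resolution (ability to resolve close frequencies).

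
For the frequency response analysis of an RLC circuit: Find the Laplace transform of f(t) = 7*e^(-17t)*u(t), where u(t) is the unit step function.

Standard Laplace transform pair:
e^(-at)*u(t) <-> 1/(s+a)
With a = 17: L{7*e^(-17t)*u(t)} = 7/(s+17), ROC: Re(s) > -17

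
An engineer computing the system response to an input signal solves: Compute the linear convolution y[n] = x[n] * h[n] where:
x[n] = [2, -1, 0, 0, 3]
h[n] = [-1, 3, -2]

y[n] = sum_k x[k]*h[n-k]. Output length = len(x) + len(h) - 1 = 5 + 3 - 1 = 7.
y[0] = 2*-1 = -2
y[1] = -1*-1 + 2*3 = 7
y[2] = 0*-1 + -1*3 + 2*-2 = -7
y[3] = 0*-1 + 0*3 + -1*-2 = 2
y[4] = 3*-1 + 0*3 + 0*-2 = -3
y[5] = 3*3 + 0*-2 = 9
y[6] = 3*-2 = -6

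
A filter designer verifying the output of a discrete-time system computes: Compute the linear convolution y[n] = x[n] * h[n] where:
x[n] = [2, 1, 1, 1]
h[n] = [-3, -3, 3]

y[n] = sum_k x[k]*h[n-k]. Output length = len(x) + len(h) - 1 = 4 + 3 - 1 = 6.
y[0] = 2*-3 = -6
y[1] = 1*-3 + 2*-3 = -9
y[2] = 1*-3 + 1*-3 + 2*3 = 0
y[3] = 1*-3 + 1*-3 + 1*3 = -3
y[4] = 1*-3 + 1*3 = 0
y[5] = 1*3 = 3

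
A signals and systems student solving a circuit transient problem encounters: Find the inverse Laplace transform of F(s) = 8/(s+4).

Standard pair: k/(s+a) <-> k*e^(-at)*u(t)
With k=8, a=4: f(t) = 8*e^(-4t)*u(t)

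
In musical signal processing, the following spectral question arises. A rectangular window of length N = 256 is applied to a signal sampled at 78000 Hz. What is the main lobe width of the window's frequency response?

For a rectangular window of length N,
the main lobe width in frequency is 2*f_s/N.
= 2*78000/256 = 4875/8 Hz
This determines the minimum frequency separation for resolving two sinusoids.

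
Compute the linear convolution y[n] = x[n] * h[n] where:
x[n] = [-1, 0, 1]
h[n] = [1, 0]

y[n] = sum_k x[k]*h[n-k]. Output length = len(x) + len(h) - 1 = 3 + 2 - 1 = 4.
y[0] = -1*1 = -1
y[1] = 0*1 + -1*0 = 0
y[2] = 1*1 + 0*0 = 1
y[3] = 1*0 = 0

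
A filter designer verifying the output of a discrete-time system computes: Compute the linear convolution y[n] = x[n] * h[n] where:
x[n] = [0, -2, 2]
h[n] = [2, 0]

y[n] = sum_k x[k]*h[n-k]. Output length = len(x) + len(h) - 1 = 3 + 2 - 1 = 4.
y[0] = 0*2 = 0
y[1] = -2*2 + 0*0 = -4
y[2] = 2*2 + -2*0 = 4
y[3] = 2*0 = 0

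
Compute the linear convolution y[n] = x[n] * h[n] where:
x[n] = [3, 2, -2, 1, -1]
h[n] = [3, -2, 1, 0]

y[n] = sum_k x[k]*h[n-k]. Output length = len(x) + len(h) - 1 = 5 + 4 - 1 = 8.
y[0] = 3*3 = 9
y[1] = 2*3 + 3*-2 = 0
y[2] = -2*3 + 2*-2 + 3*1 = -7
y[3] = 1*3 + -2*-2 + 2*1 + 3*0 = 9
y[4] = -1*3 + 1*-2 + -2*1 + 2*0 = -7
y[5] = -1*-2 + 1*1 + -2*0 = 3
y[6] = -1*1 + 1*0 = -1
y[7] = -1*0 = 0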